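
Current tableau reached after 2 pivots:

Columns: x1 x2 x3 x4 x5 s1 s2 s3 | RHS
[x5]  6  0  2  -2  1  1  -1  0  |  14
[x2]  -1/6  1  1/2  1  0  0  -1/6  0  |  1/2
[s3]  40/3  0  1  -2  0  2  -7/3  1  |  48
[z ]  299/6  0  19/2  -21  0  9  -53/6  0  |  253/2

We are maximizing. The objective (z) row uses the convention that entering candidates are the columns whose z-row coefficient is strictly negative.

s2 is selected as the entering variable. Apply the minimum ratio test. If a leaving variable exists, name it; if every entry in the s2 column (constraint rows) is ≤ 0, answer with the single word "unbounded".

s2-column entries: row 1: -1, row 2: -1/6, row 3: -7/3. All ≤ 0, so s2 can increase without bound; the LP is unbounded in this direction.

unbounded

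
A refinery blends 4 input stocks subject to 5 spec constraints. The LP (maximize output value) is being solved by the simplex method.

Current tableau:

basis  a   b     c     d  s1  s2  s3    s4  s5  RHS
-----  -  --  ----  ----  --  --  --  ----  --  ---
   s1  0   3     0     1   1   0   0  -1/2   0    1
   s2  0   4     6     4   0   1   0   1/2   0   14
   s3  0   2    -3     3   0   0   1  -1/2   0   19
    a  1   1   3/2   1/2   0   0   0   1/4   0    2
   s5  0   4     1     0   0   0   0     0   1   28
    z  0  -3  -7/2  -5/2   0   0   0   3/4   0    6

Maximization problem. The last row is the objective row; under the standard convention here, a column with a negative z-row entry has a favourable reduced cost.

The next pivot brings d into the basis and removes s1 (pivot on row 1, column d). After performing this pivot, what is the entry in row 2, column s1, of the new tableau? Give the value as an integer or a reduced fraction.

Pivot element is row 1, column d: 1.
Normalize row 1: new (row 1, s1) = 1/1 = 1.
row 2 ← row 2 − 4·(new row 1): 0 − 4·1 = -4.

-4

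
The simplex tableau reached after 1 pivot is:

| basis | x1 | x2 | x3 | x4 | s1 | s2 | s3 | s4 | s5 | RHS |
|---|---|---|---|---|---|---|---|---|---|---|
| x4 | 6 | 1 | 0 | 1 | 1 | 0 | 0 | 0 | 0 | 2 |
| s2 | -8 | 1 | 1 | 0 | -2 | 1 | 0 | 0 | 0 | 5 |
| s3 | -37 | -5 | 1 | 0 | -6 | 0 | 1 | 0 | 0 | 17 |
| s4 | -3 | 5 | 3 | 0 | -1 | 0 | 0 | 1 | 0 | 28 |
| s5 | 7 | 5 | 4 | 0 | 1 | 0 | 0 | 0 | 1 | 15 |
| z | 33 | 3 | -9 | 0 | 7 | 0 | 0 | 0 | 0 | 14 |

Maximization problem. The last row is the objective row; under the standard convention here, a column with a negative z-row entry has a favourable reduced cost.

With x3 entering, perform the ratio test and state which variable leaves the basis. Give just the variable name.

Ratios: row 1 (x4): entry 0 ≤ 0, skip; row 2 (s2): 5/1 = 5; row 3 (s3): 17/1 = 17; row 4 (s4): 28/3 = 28/3; row 5 (s5): 15/4 = 15/4.
Minimum ratio 15/4 is in the s5 row, so s5 leaves.

s5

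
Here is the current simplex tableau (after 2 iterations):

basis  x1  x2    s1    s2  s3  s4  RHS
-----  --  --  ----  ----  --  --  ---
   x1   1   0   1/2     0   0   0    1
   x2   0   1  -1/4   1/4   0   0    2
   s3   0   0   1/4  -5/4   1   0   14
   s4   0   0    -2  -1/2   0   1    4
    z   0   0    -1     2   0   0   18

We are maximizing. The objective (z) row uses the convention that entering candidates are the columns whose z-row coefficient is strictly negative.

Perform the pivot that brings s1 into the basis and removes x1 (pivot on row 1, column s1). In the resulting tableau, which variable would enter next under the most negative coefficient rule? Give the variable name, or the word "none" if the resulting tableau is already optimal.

Pivot element 1/2. New z-row = old z-row − (-1)·(row 1/(1/2)).
Updated z-row coefficients: x1: 2, x2: 0, s1: 0, s2: 2, s3: 0, s4: 0.
No coefficient is strictly negative; the tableau after this pivot is optimal.

none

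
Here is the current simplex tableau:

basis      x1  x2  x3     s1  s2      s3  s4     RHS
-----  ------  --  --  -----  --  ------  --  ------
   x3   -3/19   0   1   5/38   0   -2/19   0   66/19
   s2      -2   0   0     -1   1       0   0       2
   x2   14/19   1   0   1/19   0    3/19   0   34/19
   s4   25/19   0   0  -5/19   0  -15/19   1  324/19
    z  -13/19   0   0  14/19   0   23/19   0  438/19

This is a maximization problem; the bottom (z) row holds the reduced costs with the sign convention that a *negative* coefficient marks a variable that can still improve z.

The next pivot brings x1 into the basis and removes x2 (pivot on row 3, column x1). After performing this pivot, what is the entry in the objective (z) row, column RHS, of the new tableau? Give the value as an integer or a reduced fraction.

173/7

Pivot element is row 3, column x1: 14/19.
Normalize row 3: new (row 3, RHS) = (34/19)/(14/19) = 17/7.
z-row ← z-row − (-13/19)·(new row 3): 438/19 − (-13/19)·(17/7) = 173/7.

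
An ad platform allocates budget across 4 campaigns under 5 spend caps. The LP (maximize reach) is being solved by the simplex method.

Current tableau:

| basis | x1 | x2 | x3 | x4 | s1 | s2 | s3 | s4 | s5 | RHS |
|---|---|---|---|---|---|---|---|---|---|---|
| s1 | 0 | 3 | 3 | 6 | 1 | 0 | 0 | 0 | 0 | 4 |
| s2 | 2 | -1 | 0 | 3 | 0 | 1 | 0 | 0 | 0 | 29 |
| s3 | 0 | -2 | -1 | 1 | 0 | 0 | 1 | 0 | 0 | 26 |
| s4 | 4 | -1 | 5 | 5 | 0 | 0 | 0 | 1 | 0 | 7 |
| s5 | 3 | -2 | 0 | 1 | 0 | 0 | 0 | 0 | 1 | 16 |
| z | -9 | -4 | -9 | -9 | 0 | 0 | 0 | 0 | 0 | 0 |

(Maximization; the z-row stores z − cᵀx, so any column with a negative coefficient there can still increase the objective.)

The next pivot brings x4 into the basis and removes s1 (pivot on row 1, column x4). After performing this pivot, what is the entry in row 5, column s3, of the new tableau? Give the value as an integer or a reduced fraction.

Pivot element is row 1, column x4: 6.
Normalize row 1: new (row 1, s3) = 0/6 = 0.
row 5 ← row 5 − 1·(new row 1): 0 − 1·0 = 0.

0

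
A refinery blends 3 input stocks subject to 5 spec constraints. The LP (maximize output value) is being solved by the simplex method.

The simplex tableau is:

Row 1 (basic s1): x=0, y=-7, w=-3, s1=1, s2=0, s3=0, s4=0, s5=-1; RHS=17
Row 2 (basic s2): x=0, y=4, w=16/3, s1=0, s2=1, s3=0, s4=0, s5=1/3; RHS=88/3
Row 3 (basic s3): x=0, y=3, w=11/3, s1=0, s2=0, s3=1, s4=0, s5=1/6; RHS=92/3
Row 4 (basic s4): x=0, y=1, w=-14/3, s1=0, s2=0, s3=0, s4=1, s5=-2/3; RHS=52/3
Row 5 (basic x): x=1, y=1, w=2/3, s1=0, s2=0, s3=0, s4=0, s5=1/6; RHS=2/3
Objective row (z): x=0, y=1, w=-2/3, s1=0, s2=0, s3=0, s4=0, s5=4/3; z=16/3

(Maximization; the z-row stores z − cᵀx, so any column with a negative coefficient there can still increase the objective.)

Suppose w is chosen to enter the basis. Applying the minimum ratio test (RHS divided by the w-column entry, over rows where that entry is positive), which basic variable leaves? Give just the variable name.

Ratios: row 1 (s1): entry -3 ≤ 0, skip; row 2 (s2): (88/3)/(16/3) = 11/2; row 3 (s3): (92/3)/(11/3) = 92/11; row 4 (s4): entry -14/3 ≤ 0, skip; row 5 (x): (2/3)/(2/3) = 1.
Minimum ratio 1 is in the x row, so x leaves.

x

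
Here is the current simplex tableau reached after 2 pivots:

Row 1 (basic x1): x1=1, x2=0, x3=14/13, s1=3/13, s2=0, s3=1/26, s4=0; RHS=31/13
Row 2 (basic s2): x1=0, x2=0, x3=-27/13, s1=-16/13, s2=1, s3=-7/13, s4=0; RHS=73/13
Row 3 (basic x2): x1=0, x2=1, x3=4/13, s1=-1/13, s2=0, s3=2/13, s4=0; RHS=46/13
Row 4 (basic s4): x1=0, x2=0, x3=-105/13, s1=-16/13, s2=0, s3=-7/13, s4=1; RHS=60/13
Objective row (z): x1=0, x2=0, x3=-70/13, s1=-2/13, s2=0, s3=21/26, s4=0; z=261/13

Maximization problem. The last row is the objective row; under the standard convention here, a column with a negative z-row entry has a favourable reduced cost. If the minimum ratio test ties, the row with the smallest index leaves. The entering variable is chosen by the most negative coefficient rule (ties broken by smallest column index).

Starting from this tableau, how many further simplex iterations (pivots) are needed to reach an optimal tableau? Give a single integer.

1

pivot: x3 in, x1 out → z = 32
No improving column remains; optimal.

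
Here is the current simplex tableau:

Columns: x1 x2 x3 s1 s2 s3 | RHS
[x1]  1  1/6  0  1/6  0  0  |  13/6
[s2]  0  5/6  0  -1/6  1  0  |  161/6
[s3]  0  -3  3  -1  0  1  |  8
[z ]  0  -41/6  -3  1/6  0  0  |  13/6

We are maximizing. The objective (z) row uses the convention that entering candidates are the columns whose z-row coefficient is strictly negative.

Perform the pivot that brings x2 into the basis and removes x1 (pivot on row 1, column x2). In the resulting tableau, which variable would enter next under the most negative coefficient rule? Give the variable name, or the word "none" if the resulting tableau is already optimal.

x3

Pivot element 1/6. New z-row = old z-row − (-41/6)·(row 1/(1/6)).
Updated z-row coefficients: x1: 41, x2: 0, x3: -3, s1: 7, s2: 0, s3: 0.
The most negative is -3 in column x3, so x3 would enter next.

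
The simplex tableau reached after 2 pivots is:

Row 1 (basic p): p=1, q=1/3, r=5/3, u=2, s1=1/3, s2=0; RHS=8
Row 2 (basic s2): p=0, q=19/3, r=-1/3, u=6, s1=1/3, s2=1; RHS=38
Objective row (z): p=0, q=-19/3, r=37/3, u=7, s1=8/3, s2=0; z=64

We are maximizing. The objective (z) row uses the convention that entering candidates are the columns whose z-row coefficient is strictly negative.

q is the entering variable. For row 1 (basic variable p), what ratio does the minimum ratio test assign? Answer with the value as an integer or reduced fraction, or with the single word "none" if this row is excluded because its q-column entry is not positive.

Ratio = RHS / (q entry) = 8 / (1/3) = 24.

24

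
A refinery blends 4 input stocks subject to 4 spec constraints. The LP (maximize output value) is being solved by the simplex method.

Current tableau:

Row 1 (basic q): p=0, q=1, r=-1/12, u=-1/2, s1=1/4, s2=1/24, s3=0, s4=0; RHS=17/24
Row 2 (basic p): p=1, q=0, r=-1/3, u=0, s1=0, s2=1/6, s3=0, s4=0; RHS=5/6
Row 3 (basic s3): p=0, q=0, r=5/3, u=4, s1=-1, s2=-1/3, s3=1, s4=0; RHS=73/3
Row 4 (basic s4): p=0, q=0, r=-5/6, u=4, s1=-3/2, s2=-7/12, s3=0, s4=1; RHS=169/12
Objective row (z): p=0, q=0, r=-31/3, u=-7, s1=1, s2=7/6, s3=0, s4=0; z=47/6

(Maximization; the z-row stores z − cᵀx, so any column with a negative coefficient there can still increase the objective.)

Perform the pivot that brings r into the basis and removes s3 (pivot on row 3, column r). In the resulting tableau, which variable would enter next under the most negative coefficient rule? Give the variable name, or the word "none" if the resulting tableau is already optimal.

Pivot element 5/3. New z-row = old z-row − (-31/3)·(row 3/(5/3)).
Updated z-row coefficients: p: 0, q: 0, r: 0, u: 89/5, s1: -26/5, s2: -9/10, s3: 31/5, s4: 0.
The most negative is -26/5 in column s1, so s1 would enter next.

s1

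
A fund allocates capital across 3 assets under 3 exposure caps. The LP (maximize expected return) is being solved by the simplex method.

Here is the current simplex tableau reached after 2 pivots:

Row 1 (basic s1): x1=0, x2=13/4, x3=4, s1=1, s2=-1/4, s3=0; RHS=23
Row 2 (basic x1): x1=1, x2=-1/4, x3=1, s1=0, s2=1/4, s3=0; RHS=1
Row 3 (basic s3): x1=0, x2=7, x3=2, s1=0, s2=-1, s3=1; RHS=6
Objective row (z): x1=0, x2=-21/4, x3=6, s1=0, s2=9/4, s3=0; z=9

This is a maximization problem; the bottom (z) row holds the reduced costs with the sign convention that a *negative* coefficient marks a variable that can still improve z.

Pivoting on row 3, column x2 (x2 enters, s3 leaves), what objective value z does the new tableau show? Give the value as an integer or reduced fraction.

27/2

Minimum ratio for x2: 6/7 = 6/7.
z changes by −(z-row coeff of x2)·ratio = −(-21/4)·(6/7) = 9/2.
New z = 9 + (9/2) = 27/2.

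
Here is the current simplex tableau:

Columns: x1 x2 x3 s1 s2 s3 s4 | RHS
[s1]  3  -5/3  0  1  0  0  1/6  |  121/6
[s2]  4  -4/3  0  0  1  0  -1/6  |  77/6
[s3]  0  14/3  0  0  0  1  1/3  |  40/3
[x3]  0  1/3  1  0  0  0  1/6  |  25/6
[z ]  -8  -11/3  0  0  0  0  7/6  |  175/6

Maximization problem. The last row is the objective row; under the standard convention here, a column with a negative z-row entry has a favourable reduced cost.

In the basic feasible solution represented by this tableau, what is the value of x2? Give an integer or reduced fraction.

0

x2 is nonbasic (not in the basis column), so its value in the current BFS is 0.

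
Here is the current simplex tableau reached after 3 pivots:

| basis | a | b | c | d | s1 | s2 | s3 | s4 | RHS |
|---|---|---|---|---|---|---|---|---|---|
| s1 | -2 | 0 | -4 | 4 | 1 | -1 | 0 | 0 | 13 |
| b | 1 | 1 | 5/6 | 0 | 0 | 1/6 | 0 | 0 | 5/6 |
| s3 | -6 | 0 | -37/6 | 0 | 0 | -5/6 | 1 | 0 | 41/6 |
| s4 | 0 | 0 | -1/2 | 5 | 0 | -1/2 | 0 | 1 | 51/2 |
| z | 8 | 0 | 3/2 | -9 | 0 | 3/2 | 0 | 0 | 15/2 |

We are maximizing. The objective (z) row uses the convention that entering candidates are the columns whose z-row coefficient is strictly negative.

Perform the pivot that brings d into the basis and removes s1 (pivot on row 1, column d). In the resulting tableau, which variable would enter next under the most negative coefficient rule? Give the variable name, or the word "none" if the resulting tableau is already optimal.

Pivot element 4. New z-row = old z-row − (-9)·(row 1/4).
Updated z-row coefficients: a: 7/2, b: 0, c: -15/2, d: 0, s1: 9/4, s2: -3/4, s3: 0, s4: 0.
The most negative is -15/2 in column c, so c would enter next.

c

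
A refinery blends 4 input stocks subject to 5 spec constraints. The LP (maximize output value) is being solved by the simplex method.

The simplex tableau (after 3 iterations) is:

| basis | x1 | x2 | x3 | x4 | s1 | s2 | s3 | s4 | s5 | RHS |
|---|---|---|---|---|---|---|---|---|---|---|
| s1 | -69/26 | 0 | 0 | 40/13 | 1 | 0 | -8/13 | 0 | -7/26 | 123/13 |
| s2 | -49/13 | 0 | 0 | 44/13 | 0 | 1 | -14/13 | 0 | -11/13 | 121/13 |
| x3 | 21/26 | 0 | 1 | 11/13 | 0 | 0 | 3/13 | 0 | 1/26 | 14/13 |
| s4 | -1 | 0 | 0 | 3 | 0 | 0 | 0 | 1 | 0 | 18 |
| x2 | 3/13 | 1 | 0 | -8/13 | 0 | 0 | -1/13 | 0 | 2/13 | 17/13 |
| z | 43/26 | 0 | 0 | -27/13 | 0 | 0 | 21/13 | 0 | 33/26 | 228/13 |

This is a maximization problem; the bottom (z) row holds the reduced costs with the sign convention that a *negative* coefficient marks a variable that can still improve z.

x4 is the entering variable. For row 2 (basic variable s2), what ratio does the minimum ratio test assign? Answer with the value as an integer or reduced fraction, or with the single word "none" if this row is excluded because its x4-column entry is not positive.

11/4

Ratio = RHS / (x4 entry) = (121/13) / (44/13) = 11/4.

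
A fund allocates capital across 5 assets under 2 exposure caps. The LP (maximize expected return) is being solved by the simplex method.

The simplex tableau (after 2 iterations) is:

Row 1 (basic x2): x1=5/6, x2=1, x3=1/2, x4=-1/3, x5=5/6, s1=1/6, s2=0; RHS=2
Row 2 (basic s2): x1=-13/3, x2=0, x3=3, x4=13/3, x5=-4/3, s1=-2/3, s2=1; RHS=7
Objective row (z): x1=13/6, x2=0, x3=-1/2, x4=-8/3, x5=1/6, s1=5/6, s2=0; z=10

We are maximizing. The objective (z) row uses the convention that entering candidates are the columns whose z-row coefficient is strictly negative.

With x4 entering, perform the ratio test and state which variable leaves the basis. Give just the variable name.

s2

Ratios: row 1 (x2): entry -1/3 ≤ 0, skip; row 2 (s2): 7/(13/3) = 21/13.
Minimum ratio 21/13 is in the s2 row, so s2 leaves.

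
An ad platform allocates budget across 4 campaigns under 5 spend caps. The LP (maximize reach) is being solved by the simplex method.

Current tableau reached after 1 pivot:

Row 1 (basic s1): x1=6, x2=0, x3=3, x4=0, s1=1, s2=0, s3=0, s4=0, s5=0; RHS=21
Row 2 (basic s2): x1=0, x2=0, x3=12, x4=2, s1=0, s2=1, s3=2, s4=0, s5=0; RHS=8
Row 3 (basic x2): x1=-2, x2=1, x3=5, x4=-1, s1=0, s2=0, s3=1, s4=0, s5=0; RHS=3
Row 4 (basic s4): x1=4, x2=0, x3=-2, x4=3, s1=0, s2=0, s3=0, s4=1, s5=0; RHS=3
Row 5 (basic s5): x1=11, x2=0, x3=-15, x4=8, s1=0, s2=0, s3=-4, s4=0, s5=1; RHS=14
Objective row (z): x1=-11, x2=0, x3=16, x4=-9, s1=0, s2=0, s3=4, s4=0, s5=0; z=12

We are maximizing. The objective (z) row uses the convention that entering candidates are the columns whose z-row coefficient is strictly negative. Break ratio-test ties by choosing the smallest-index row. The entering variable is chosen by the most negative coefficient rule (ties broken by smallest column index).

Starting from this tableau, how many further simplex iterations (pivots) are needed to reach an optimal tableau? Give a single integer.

2

pivot: x1 in, s4 out → z = 81/4
pivot: x4 in, x1 out → z = 21
No improving column remains; optimal.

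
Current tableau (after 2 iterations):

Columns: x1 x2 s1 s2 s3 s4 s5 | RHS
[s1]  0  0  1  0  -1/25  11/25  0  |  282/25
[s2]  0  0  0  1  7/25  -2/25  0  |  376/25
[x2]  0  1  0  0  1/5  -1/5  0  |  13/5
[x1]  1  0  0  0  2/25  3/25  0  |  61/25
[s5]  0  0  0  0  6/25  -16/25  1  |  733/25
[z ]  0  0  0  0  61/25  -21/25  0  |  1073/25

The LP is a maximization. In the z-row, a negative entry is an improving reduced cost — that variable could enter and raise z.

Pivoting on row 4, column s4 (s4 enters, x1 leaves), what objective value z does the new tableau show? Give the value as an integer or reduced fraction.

Minimum ratio for s4: (61/25)/(3/25) = 61/3.
z changes by −(z-row coeff of s4)·ratio = −(-21/25)·(61/3) = 427/25.
New z = 1073/25 + (427/25) = 60.

60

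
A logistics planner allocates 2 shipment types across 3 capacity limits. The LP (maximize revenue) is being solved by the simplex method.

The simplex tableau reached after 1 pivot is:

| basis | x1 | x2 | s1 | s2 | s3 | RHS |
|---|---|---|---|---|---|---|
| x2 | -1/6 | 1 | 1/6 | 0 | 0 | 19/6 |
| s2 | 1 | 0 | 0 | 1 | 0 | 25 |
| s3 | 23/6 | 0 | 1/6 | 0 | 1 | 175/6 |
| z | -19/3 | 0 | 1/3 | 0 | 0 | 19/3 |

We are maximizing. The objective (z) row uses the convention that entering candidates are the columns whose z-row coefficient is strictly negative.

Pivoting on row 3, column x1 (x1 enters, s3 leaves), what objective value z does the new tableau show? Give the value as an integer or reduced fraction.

Minimum ratio for x1: (175/6)/(23/6) = 175/23.
z changes by −(z-row coeff of x1)·ratio = −(-19/3)·(175/23) = 3325/69.
New z = 19/3 + (3325/69) = 1254/23.

1254/23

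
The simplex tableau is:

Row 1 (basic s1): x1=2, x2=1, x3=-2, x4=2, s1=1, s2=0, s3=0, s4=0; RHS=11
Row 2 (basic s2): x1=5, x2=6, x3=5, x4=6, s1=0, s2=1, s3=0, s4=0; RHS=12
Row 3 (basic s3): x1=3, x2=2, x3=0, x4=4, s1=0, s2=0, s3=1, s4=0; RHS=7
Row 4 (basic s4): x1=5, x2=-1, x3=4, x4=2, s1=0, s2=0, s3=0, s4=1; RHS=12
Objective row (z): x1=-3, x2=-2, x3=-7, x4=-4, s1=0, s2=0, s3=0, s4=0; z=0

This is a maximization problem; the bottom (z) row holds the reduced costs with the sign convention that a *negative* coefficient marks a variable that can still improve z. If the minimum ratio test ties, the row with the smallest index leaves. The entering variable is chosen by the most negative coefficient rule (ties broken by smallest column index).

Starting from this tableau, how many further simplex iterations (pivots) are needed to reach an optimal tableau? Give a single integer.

pivot: x3 in, s2 out → z = 84/5
No improving column remains; optimal.

1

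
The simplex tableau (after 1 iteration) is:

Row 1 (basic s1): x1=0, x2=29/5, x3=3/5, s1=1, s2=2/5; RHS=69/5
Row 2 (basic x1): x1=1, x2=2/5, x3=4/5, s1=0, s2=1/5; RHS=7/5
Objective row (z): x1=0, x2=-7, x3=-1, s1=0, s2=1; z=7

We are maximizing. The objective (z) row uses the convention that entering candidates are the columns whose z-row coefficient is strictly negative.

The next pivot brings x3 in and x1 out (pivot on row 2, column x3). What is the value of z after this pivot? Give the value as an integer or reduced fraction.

35/4

Minimum ratio for x3: (7/5)/(4/5) = 7/4.
z changes by −(z-row coeff of x3)·ratio = −(-1)·(7/4) = 7/4.
New z = 7 + (7/4) = 35/4.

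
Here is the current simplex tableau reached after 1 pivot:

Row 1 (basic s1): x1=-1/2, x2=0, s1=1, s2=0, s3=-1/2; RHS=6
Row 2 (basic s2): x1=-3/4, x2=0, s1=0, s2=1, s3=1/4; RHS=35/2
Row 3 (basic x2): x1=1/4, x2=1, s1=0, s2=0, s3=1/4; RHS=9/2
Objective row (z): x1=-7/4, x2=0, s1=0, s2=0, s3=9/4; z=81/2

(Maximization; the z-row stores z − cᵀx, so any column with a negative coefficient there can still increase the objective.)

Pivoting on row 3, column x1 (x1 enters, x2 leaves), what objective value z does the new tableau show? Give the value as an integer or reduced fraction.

72

Minimum ratio for x1: (9/2)/(1/4) = 18.
z changes by −(z-row coeff of x1)·ratio = −(-7/4)·18 = 63/2.
New z = 81/2 + (63/2) = 72.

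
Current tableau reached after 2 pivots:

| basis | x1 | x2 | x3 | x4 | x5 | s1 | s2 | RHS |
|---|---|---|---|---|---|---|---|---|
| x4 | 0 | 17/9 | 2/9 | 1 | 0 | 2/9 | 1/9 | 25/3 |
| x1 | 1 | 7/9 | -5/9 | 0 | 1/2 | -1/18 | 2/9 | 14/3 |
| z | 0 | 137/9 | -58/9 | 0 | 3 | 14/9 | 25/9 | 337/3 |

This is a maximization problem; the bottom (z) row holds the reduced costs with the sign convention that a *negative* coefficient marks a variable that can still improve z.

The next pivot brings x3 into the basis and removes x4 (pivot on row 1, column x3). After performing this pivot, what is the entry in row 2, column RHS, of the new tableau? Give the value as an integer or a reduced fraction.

Pivot element is row 1, column x3: 2/9.
Normalize row 1: new (row 1, RHS) = (25/3)/(2/9) = 75/2.
row 2 ← row 2 − (-5/9)·(new row 1): 14/3 − (-5/9)·(75/2) = 51/2.

51/2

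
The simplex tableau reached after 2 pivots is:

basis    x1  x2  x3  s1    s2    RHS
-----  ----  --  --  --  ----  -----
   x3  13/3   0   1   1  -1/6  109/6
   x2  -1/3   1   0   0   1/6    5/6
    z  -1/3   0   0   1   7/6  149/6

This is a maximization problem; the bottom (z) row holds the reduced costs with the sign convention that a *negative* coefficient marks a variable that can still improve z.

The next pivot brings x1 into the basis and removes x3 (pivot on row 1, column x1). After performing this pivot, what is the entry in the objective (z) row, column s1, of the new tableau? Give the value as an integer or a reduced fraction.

14/13

Pivot element is row 1, column x1: 13/3.
Normalize row 1: new (row 1, s1) = 1/(13/3) = 3/13.
z-row ← z-row − (-1/3)·(new row 1): 1 − (-1/3)·(3/13) = 14/13.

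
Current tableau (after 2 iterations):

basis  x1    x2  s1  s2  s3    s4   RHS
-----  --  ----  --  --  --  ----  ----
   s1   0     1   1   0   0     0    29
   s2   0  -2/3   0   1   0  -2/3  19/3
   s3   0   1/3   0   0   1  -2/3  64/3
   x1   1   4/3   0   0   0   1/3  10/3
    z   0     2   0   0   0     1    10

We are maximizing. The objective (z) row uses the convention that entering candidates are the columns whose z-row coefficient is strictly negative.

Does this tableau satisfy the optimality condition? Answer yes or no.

No objective-row coefficient is strictly negative, so no entering variable exists; the tableau is optimal.

yes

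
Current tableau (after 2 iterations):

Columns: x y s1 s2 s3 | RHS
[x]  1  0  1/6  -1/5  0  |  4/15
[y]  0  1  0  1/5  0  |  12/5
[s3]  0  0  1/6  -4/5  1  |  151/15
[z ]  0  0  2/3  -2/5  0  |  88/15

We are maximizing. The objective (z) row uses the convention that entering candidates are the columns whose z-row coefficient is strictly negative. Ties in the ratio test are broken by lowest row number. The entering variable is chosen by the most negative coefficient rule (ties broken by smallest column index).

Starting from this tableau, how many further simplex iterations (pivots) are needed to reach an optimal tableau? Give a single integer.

1

pivot: s2 in, y out → z = 32/3
No improving column remains; optimal.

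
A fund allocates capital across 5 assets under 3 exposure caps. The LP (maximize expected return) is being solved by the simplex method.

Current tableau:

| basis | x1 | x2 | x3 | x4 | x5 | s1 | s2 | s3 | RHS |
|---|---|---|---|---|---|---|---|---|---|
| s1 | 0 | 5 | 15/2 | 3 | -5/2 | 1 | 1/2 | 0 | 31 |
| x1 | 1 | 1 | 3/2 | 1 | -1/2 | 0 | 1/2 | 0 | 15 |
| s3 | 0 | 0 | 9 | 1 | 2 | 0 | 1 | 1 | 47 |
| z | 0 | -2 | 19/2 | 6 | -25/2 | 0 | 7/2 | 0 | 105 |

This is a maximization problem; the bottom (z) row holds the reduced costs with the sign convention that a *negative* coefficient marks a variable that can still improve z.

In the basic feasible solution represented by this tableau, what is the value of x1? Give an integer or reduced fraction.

15

x1 is basic (row 2); its value is the RHS of that row: 15.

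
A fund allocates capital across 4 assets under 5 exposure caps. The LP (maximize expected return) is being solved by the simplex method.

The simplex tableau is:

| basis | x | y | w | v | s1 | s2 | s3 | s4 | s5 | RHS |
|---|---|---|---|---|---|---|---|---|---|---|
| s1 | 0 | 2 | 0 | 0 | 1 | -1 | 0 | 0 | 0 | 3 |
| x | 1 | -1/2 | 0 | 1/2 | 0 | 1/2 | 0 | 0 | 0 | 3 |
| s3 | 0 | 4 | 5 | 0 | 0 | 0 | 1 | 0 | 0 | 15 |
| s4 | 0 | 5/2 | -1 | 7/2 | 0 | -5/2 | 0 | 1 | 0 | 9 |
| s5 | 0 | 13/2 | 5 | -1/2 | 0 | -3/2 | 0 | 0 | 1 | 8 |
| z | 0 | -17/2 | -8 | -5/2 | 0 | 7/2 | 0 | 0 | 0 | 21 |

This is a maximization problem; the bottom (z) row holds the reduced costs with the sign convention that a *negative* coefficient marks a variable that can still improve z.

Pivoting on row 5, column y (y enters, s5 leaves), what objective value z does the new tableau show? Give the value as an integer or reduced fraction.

409/13

Minimum ratio for y: 8/(13/2) = 16/13.
z changes by −(z-row coeff of y)·ratio = −(-17/2)·(16/13) = 136/13.
New z = 21 + (136/13) = 409/13.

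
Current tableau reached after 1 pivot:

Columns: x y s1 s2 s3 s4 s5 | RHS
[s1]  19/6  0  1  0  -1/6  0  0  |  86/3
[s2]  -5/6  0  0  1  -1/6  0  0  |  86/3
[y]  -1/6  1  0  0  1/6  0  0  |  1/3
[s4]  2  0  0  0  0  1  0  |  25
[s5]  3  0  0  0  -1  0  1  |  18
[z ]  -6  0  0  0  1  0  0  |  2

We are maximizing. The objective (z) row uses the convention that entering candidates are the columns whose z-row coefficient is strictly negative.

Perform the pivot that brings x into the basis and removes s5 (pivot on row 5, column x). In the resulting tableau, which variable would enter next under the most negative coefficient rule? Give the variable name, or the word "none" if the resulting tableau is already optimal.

Pivot element 3. New z-row = old z-row − (-6)·(row 5/3).
Updated z-row coefficients: x: 0, y: 0, s1: 0, s2: 0, s3: -1, s4: 0, s5: 2.
The most negative is -1 in column s3, so s3 would enter next.

s3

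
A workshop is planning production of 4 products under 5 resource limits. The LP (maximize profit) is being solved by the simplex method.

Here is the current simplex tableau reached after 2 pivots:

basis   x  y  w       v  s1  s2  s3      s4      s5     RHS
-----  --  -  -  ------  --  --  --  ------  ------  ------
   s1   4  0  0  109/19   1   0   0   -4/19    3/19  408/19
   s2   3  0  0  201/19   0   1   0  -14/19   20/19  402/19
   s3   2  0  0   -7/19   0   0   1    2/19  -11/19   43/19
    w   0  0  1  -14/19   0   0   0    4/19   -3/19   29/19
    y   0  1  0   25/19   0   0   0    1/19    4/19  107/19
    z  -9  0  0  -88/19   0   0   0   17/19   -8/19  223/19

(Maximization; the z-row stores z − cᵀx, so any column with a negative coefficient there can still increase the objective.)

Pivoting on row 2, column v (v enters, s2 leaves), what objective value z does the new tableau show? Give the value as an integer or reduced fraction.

21

Minimum ratio for v: (402/19)/(201/19) = 2.
z changes by −(z-row coeff of v)·ratio = −(-88/19)·2 = 176/19.
New z = 223/19 + (176/19) = 21.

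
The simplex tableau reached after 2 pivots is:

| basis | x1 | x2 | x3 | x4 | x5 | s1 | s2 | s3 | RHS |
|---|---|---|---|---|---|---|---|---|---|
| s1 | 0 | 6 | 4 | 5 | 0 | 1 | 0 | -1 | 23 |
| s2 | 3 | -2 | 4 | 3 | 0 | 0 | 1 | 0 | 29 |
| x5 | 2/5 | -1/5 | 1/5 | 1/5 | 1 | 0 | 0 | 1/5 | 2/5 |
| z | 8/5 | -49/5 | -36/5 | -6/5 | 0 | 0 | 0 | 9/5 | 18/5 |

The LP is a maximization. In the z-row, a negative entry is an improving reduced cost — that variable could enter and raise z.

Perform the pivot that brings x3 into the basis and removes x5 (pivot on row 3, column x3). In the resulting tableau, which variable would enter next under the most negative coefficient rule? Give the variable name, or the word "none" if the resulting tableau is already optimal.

x2

Pivot element 1/5. New z-row = old z-row − (-36/5)·(row 3/(1/5)).
Updated z-row coefficients: x1: 16, x2: -17, x3: 0, x4: 6, x5: 36, s1: 0, s2: 0, s3: 9.
The most negative is -17 in column x2, so x2 would enter next.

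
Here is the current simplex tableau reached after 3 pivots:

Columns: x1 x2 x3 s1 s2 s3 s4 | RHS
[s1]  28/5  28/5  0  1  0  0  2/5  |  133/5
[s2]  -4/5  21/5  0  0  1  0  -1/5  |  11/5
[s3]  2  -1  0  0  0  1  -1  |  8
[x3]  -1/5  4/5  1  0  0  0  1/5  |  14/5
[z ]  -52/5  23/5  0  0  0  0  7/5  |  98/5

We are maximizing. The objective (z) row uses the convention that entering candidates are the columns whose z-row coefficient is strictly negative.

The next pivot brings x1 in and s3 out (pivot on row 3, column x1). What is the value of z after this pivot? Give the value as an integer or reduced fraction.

Minimum ratio for x1: 8/2 = 4.
z changes by −(z-row coeff of x1)·ratio = −(-52/5)·4 = 208/5.
New z = 98/5 + (208/5) = 306/5.

306/5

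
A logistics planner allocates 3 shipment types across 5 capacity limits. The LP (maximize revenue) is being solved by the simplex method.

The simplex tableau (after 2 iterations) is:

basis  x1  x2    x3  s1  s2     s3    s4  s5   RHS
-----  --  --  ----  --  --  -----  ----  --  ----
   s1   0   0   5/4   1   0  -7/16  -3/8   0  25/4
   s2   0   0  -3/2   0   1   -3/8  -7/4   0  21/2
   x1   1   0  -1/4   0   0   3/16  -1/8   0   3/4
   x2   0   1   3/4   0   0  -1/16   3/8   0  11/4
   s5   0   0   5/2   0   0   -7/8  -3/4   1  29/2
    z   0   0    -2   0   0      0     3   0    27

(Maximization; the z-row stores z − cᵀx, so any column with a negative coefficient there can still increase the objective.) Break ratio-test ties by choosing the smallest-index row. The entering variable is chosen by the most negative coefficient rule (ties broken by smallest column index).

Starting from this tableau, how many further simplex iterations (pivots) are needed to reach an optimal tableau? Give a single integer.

pivot: x3 in, x2 out → z = 103/3
pivot: s3 in, x1 out → z = 36
No improving column remains; optimal.

2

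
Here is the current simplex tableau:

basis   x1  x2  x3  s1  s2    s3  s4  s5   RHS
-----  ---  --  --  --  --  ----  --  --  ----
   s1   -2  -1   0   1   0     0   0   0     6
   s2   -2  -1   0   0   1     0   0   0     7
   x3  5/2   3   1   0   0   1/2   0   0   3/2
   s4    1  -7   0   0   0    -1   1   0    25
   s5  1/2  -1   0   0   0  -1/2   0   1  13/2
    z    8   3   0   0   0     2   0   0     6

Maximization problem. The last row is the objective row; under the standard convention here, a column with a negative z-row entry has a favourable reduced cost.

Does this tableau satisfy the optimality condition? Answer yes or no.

yes

No objective-row coefficient is strictly negative, so no entering variable exists; the tableau is optimal.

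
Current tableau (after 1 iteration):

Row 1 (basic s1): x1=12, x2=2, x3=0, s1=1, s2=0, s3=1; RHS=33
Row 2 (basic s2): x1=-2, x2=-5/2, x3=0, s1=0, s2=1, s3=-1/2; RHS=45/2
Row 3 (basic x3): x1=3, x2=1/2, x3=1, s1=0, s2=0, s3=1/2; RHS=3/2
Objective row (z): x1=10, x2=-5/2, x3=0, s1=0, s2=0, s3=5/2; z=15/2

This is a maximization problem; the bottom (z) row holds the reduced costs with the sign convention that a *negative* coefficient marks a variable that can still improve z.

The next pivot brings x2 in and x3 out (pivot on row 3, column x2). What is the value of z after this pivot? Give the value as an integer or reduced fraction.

15

Minimum ratio for x2: (3/2)/(1/2) = 3.
z changes by −(z-row coeff of x2)·ratio = −(-5/2)·3 = 15/2.
New z = 15/2 + (15/2) = 15.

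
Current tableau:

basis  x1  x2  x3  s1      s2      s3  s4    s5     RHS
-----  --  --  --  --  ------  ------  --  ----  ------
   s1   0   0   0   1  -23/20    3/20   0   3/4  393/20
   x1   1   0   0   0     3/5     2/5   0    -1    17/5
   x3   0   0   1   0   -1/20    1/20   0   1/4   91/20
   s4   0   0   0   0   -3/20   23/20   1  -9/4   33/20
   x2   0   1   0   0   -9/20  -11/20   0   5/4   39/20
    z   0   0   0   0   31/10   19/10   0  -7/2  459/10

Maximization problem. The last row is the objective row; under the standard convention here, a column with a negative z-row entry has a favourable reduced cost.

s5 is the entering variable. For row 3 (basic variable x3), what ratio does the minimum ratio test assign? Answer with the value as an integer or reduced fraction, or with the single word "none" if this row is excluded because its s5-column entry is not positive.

Ratio = RHS / (s5 entry) = (91/20) / (1/4) = 91/5.

91/5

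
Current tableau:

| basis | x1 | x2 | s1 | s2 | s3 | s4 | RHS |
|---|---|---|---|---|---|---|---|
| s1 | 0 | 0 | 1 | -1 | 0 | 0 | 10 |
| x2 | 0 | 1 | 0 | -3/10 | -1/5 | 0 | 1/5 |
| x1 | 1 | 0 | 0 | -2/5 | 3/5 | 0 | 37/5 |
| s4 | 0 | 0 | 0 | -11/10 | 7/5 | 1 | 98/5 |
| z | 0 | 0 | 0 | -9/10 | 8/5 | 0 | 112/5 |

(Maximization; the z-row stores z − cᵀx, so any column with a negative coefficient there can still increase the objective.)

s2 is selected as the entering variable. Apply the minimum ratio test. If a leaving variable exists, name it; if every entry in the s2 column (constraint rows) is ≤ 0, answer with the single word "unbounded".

unbounded

s2-column entries: row 1: -1, row 2: -3/10, row 3: -2/5, row 4: -11/10. All ≤ 0, so s2 can increase without bound; the LP is unbounded in this direction.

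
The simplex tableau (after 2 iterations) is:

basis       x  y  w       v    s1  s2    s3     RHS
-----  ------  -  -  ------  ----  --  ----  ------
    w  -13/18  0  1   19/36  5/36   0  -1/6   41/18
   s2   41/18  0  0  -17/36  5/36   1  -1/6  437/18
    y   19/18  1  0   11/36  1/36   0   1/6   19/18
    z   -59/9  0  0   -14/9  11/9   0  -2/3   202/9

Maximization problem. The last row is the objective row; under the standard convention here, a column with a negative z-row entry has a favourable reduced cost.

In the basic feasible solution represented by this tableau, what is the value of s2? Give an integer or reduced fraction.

s2 is basic (row 2); its value is the RHS of that row: 437/18.

437/18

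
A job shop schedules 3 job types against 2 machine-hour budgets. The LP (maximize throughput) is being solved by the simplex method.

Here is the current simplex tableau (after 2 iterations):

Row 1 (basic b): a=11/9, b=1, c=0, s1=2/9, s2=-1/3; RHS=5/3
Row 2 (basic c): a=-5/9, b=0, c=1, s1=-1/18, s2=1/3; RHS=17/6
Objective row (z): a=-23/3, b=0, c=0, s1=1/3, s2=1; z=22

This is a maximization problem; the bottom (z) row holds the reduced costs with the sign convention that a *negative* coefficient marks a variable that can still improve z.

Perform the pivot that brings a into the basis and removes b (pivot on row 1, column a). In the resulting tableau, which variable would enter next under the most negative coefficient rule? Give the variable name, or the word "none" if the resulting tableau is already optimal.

s2

Pivot element 11/9. New z-row = old z-row − (-23/3)·(row 1/(11/9)).
Updated z-row coefficients: a: 0, b: 69/11, c: 0, s1: 19/11, s2: -12/11.
The most negative is -12/11 in column s2, so s2 would enter next.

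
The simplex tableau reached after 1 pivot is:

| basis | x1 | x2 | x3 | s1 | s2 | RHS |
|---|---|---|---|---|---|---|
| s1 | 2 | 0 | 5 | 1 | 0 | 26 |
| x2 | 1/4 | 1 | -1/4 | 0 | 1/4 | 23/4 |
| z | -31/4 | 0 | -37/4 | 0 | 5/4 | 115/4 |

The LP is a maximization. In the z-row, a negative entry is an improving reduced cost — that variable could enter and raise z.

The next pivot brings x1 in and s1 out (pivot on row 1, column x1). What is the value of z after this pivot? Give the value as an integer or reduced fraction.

259/2

Minimum ratio for x1: 26/2 = 13.
z changes by −(z-row coeff of x1)·ratio = −(-31/4)·13 = 403/4.
New z = 115/4 + (403/4) = 259/2.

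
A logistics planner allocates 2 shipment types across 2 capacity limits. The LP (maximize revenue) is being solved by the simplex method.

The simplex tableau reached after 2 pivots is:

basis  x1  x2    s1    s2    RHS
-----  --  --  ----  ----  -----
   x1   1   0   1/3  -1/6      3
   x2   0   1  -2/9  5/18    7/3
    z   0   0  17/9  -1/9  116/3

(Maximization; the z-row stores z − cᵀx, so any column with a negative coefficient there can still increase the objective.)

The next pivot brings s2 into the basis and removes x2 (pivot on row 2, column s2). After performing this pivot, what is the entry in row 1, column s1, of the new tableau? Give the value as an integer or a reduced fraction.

Pivot element is row 2, column s2: 5/18.
Normalize row 2: new (row 2, s1) = (-2/9)/(5/18) = -4/5.
row 1 ← row 1 − (-1/6)·(new row 2): 1/3 − (-1/6)·(-4/5) = 1/5.

1/5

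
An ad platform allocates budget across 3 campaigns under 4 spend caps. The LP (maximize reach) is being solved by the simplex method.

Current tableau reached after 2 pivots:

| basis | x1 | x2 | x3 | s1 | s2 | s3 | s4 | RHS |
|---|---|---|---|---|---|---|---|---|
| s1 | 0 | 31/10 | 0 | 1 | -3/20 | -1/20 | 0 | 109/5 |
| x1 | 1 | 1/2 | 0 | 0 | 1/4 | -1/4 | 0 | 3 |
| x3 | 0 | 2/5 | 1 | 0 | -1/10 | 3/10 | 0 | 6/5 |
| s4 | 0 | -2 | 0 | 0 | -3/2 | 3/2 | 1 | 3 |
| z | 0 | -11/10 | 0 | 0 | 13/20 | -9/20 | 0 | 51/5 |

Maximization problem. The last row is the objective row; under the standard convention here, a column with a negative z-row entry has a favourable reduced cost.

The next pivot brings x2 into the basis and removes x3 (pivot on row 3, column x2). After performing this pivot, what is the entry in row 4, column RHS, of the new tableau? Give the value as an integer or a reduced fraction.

Pivot element is row 3, column x2: 2/5.
Normalize row 3: new (row 3, RHS) = (6/5)/(2/5) = 3.
row 4 ← row 4 − (-2)·(new row 3): 3 − (-2)·3 = 9.

9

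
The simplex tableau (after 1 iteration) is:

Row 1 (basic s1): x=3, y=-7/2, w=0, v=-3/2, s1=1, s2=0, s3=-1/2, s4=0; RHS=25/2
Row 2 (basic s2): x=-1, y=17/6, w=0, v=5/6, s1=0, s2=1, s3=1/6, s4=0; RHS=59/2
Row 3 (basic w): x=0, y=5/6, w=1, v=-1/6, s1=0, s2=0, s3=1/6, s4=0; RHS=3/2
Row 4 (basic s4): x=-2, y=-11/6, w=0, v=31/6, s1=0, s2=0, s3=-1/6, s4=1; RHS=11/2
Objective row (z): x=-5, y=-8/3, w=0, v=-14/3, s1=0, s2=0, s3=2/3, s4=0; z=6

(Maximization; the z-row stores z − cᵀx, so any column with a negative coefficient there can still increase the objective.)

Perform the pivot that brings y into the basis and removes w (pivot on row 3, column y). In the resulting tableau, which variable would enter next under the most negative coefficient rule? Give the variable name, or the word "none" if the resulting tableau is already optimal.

Pivot element 5/6. New z-row = old z-row − (-8/3)·(row 3/(5/6)).
Updated z-row coefficients: x: -5, y: 0, w: 16/5, v: -26/5, s1: 0, s2: 0, s3: 6/5, s4: 0.
The most negative is -26/5 in column v, so v would enter next.

v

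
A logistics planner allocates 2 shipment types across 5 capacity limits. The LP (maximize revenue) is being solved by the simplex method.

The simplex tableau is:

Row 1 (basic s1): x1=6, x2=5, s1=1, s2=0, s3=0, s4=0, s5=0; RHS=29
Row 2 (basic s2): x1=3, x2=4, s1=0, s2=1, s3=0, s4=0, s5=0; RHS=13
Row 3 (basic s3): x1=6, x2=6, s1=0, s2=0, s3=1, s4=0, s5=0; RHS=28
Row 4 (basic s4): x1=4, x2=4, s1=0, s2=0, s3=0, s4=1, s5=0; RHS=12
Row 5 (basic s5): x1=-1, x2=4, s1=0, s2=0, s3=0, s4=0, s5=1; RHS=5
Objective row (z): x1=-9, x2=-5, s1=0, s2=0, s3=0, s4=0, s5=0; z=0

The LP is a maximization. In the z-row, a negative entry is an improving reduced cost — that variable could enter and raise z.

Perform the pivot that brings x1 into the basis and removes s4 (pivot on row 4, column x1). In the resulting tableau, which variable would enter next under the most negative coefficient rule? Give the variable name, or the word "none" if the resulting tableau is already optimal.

Pivot element 4. New z-row = old z-row − (-9)·(row 4/4).
Updated z-row coefficients: x1: 0, x2: 4, s1: 0, s2: 0, s3: 0, s4: 9/4, s5: 0.
No coefficient is strictly negative; the tableau after this pivot is optimal.

none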